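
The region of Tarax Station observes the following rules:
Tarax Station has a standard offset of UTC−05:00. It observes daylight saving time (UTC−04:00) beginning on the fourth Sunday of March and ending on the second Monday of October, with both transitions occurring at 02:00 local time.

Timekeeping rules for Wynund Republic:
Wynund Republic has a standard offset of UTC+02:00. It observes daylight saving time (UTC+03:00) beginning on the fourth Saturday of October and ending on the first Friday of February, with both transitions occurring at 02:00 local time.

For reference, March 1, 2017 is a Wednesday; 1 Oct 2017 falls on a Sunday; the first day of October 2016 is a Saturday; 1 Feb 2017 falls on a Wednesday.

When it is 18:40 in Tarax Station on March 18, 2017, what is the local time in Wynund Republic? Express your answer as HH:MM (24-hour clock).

1 March 2017 is a Wednesday, so the first Sunday is March 5 and the fourth is March 26.
1 October 2017 is a Sunday, so the first Monday is October 2 and the second is October 9.
March 18, 2017 is outside the daylight-saving period (26 March – 9 October), so Tarax Station is on standard time, UTC−05:00.
18:40 Tarax Station + 5h = 23:40 UTC.
1 October 2016 is a Saturday, so the first Saturday is October 1 and the fourth is October 22.
1 February 2017 is a Wednesday, so the first Friday is February 3.
At the standard offset (UTC+02:00), 23:40 UTC + 2h = 01:40 Wynund Republic standard time (rolling into the next day, 19 March 2017).
The standard-time date in Wynund Republic, March 19, 2017, does not fall between 22 October 2016 and 3 February 2017, so daylight saving is not in effect and Wynund Republic is at UTC+02:00.
23:40 UTC + 2h = 01:40 Wynund Republic (rolling into the next day, 19 March 2017).

01:40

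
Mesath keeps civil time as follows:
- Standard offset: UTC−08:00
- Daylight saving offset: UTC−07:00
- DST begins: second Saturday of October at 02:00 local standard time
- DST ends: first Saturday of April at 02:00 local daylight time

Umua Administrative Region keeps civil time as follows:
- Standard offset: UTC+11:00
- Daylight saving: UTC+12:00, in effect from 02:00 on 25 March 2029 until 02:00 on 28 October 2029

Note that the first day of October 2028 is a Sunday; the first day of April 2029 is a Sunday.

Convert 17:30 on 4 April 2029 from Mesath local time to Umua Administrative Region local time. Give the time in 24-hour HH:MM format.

12:30

1 October 2028 is a Sunday, so the first Saturday is October 7 and the second is October 14.
1 April 2029 is a Sunday, so the first Saturday is April 7.
4 April 2029 lies within the daylight-saving period (14 October 2028 – 7 April 2029), so Mesath is on daylight time, UTC−07:00.
17:30 Mesath + 7h = 00:30 UTC (rolling into the next day, 5 April 2029).
At the standard offset (UTC+11:00), 00:30 UTC + 11h = 11:30 Umua Administrative Region standard time.
The standard-time date in Umua Administrative Region, 5 April 2029, falls between 25 March and 28 October, so daylight saving is in effect and Umua Administrative Region is at UTC+12:00.
00:30 UTC + 12h = 12:30 Umua Administrative Region.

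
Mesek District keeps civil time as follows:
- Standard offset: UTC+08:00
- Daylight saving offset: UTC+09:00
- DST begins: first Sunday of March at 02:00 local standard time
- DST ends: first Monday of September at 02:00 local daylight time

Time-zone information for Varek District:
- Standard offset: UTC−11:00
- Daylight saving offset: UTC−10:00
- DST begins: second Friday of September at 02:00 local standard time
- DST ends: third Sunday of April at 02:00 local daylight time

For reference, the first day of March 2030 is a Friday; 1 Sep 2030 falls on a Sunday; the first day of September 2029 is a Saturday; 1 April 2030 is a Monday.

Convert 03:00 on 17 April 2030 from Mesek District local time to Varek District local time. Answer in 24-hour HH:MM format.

08:00

1 March 2030 is a Friday, so the first Sunday is March 3.
1 September 2030 is a Sunday, so the first Monday is September 2.
17 April 2030 lies within the daylight-saving period (3 March – 2 September), so Mesek District is on daylight time, UTC+09:00.
03:00 Mesek District − 9h = 18:00 UTC (rolling into the previous day, 16 April 2030).
1 September 2029 is a Saturday, so the first Friday is September 7 and the second is September 14.
1 April 2030 is a Monday, so the first Sunday is April 7 and the third is April 21.
At the standard offset (UTC−11:00), 18:00 UTC − 11h = 07:00 Varek District standard time.
Daylight saving runs 14 September 2029 – 21 April 2030; the standard-time date in Varek District, 16 April 2030, is inside that window, so Varek District is at UTC−10:00.
18:00 UTC − 10h = 08:00 Varek District.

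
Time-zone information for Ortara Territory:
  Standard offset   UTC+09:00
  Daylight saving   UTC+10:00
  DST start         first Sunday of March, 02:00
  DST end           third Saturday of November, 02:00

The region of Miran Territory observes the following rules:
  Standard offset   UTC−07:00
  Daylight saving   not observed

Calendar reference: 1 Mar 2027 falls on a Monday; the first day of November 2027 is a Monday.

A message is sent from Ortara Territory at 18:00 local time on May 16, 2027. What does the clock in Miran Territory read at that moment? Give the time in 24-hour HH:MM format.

01:00

1 March 2027 is a Monday, so the first Sunday is March 7.
1 November 2027 is a Monday, so the first Saturday is November 6 and the third is November 20.
May 16, 2027 lies within the daylight-saving period (7 March – 20 November), so Ortara Territory is on daylight time, UTC+10:00.
18:00 Ortara Territory − 10h = 08:00 UTC.
Miran Territory has no daylight saving, so its offset is UTC−07:00 year-round.
08:00 UTC − 7h = 01:00 Miran Territory.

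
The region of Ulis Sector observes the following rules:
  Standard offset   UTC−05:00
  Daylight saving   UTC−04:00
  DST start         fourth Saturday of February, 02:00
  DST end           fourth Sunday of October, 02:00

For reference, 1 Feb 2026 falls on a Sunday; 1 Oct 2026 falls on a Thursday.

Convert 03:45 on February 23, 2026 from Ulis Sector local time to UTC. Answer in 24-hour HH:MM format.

08:45

1 February 2026 is a Sunday, so the first Saturday is February 7 and the fourth is February 28.
1 October 2026 is a Thursday, so the first Sunday is October 4 and the fourth is October 25.
February 23, 2026 does not fall between 28 February and 25 October, so daylight saving is not in effect and Ulis Sector is at UTC−05:00.
03:45 local + 5h = 08:45 UTC.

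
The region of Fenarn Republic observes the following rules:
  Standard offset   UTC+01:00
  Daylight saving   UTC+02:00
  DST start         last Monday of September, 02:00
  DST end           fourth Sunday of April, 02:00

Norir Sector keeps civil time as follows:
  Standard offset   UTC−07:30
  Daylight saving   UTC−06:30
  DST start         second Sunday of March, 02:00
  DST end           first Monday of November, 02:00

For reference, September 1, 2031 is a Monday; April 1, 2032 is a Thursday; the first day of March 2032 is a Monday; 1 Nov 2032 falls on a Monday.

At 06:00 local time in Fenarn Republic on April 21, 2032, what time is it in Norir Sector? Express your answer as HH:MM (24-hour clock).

1 September 2031 is a Monday, so Mondays fall on 1, 8, 15, 22, 29; the last is September 29.
1 April 2032 is a Thursday, so the first Sunday is April 4 and the fourth is April 25.
April 21, 2032 falls between 29 September 2031 and 25 April 2032, so daylight saving is in effect and Fenarn Republic is at UTC+02:00.
06:00 Fenarn Republic − 2h = 04:00 UTC.
1 March 2032 is a Monday, so the first Sunday is March 7 and the second is March 14.
1 November 2032 is a Monday, so the first Monday is November 1.
At the standard offset (UTC−07:30), 04:00 UTC − 7h30m = 20:30 Norir Sector standard time (rolling into the previous day, 20 April 2032).
The standard-time date in Norir Sector, April 20, 2032, lies within the daylight-saving period (14 March – 1 November), so Norir Sector is on daylight time, UTC−06:30.
04:00 UTC − 6h30m = 21:30 Norir Sector (rolling into the previous day, 20 April 2032).

21:30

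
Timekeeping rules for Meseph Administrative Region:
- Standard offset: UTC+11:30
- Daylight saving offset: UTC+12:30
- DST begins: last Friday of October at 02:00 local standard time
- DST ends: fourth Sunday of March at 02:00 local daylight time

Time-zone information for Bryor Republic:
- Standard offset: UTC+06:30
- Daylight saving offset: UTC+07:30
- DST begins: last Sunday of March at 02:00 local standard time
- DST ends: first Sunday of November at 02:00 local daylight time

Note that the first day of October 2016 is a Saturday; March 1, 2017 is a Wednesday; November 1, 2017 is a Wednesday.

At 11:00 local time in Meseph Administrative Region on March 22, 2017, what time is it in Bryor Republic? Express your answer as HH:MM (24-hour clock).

1 October 2016 is a Saturday, so Fridays fall on 7, 14, 21, 28; the last is October 28.
1 March 2017 is a Wednesday, so the first Sunday is March 5 and the fourth is March 26.
March 22, 2017 lies within the daylight-saving period (28 October 2016 – 26 March 2017), so Meseph Administrative Region is on daylight time, UTC+12:30.
11:00 Meseph Administrative Region − 12h30m = 22:30 UTC (rolling into the previous day, 21 March 2017).
1 March 2017 is a Wednesday, so Sundays fall on 5, 12, 19, 26; the last is March 26.
1 November 2017 is a Wednesday, so the first Sunday is November 5.
At the standard offset (UTC+06:30), 22:30 UTC + 6h30m = 05:00 Bryor Republic standard time (rolling into the next day, 22 March 2017).
The standard-time date in Bryor Republic, March 22, 2017, is outside the daylight-saving period (26 March – 5 November), so Bryor Republic is on standard time, UTC+06:30.
22:30 UTC + 6h30m = 05:00 Bryor Republic (rolling into the next day, 22 March 2017).

05:00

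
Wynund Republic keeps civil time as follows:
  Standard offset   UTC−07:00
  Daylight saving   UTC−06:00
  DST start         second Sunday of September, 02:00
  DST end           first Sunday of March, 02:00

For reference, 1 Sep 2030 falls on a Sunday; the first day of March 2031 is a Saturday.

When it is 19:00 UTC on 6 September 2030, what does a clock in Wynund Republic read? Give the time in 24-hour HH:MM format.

1 September 2030 is a Sunday, so the first Sunday is September 1 and the second is September 8.
1 March 2031 is a Saturday, so the first Sunday is March 2.
At the standard offset (UTC−07:00), 19:00 UTC − 7h = 12:00 Wynund Republic standard time.
Daylight saving runs 8 September 2030 – 2 March 2031; the standard-time date in Wynund Republic, 6 September 2030, is outside that window, so Wynund Republic is on standard time at UTC−07:00.
19:00 UTC − 7h = 12:00 local.

12:00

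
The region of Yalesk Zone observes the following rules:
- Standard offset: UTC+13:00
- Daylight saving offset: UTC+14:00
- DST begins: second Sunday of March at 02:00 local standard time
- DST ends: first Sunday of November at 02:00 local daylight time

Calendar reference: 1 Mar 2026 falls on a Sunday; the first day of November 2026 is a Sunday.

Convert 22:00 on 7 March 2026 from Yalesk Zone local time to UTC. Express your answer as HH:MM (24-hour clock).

1 March 2026 is a Sunday, so the first Sunday is March 1 and the second is March 8.
1 November 2026 is a Sunday, so the first Sunday is November 1.
Daylight saving runs 8 March – 1 November; 7 March 2026 is outside that window, so Yalesk Zone is on standard time at UTC+13:00.
22:00 local − 13h = 09:00 UTC.

09:00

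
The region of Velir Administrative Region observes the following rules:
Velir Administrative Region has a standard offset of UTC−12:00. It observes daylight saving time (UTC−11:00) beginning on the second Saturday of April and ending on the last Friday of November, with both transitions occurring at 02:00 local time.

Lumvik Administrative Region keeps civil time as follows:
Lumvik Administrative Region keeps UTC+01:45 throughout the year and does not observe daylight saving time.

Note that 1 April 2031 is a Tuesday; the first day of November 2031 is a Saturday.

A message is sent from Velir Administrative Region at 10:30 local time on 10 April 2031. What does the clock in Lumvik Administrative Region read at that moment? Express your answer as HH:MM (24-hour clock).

1 April 2031 is a Tuesday, so the first Saturday is April 5 and the second is April 12.
1 November 2031 is a Saturday, so Fridays fall on 7, 14, 21, 28; the last is November 28.
10 April 2031 is outside the daylight-saving period (12 April – 28 November), so Velir Administrative Region is on standard time, UTC−12:00.
10:30 Velir Administrative Region + 12h = 22:30 UTC.
Lumvik Administrative Region stays on UTC+01:45 all year.
22:30 UTC + 1h45m = 00:15 Lumvik Administrative Region (rolling into the next day, 11 April 2031).

00:15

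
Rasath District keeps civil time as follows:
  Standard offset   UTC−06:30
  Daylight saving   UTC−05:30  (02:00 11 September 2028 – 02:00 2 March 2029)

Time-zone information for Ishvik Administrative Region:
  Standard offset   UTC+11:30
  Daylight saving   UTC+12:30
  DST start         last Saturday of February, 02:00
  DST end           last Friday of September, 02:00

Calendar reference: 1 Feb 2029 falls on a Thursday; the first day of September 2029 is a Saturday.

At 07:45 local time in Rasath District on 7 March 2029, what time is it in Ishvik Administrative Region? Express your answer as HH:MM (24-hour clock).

02:45

7 March 2029 is outside the daylight-saving period (11 September 2028 – 2 March 2029), so Rasath District is on standard time, UTC−06:30.
07:45 Rasath District + 6h30m = 14:15 UTC.
1 February 2029 is a Thursday, so Saturdays fall on 3, 10, 17, 24; the last is February 24.
1 September 2029 is a Saturday, so Fridays fall on 7, 14, 21, 28; the last is September 28.
At the standard offset (UTC+11:30), 14:15 UTC + 11h30m = 01:45 Ishvik Administrative Region standard time (rolling into the next day, 8 March 2029).
The standard-time date in Ishvik Administrative Region, 8 March 2029, lies within the daylight-saving period (24 February – 28 September), so Ishvik Administrative Region is on daylight time, UTC+12:30.
14:15 UTC + 12h30m = 02:45 Ishvik Administrative Region (rolling into the next day, 8 March 2029).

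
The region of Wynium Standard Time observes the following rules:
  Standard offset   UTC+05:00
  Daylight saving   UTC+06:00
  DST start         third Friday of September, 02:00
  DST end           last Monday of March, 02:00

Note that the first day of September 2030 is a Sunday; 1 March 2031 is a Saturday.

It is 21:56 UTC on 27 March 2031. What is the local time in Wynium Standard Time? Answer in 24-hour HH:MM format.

1 September 2030 is a Sunday, so the first Friday is September 6 and the third is September 20.
1 March 2031 is a Saturday, so Mondays fall on 3, 10, 17, 24, 31; the last is March 31.
At the standard offset (UTC+05:00), 21:56 UTC + 5h = 02:56 Wynium Standard Time standard time (rolling into the next day, 28 March 2031).
The standard-time date in Wynium Standard Time, 28 March 2031, falls between 20 September 2030 and 31 March 2031, so daylight saving is in effect and Wynium Standard Time is at UTC+06:00.
21:56 UTC + 6h = 03:56 local (rolling into the next day, 28 March 2031).

03:56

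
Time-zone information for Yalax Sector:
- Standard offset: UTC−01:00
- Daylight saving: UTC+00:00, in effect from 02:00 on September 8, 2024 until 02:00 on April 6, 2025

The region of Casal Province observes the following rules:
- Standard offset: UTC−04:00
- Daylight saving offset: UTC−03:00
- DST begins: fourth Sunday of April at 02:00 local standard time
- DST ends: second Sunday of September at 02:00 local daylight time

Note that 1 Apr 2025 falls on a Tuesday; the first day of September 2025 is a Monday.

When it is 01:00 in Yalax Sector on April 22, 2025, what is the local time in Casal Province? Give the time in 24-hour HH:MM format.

22:00

April 22, 2025 does not fall between 8 September 2024 and 6 April 2025, so daylight saving is not in effect and Yalax Sector is at UTC−01:00.
01:00 Yalax Sector + 1h = 02:00 UTC.
1 April 2025 is a Tuesday, so the first Sunday is April 6 and the fourth is April 27.
1 September 2025 is a Monday, so the first Sunday is September 7 and the second is September 14.
At the standard offset (UTC−04:00), 02:00 UTC − 4h = 22:00 Casal Province standard time (rolling into the previous day, 21 April 2025).
Daylight saving runs 27 April – 14 September; the standard-time date in Casal Province, April 21, 2025, is outside that window, so Casal Province is on standard time at UTC−04:00.
02:00 UTC − 4h = 22:00 Casal Province (rolling into the previous day, 21 April 2025).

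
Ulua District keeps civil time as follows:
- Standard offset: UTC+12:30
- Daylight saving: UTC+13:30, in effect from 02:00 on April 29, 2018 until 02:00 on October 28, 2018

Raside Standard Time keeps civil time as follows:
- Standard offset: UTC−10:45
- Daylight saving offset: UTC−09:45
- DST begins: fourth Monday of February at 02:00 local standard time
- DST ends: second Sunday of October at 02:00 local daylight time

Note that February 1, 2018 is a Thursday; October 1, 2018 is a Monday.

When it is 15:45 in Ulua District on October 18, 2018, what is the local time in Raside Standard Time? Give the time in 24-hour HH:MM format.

15:30

Daylight saving runs 29 April – 28 October; October 18, 2018 is inside that window, so Ulua District is at UTC+13:30.
15:45 Ulua District − 13h30m = 02:15 UTC.
1 February 2018 is a Thursday, so the first Monday is February 5 and the fourth is February 26.
1 October 2018 is a Monday, so the first Sunday is October 7 and the second is October 14.
At the standard offset (UTC−10:45), 02:15 UTC − 10h45m = 15:30 Raside Standard Time standard time (rolling into the previous day, 17 October 2018).
The standard-time date in Raside Standard Time, October 17, 2018, is outside the daylight-saving period (26 February – 14 October), so Raside Standard Time is on standard time, UTC−10:45.
02:15 UTC − 10h45m = 15:30 Raside Standard Time (rolling into the previous day, 17 October 2018).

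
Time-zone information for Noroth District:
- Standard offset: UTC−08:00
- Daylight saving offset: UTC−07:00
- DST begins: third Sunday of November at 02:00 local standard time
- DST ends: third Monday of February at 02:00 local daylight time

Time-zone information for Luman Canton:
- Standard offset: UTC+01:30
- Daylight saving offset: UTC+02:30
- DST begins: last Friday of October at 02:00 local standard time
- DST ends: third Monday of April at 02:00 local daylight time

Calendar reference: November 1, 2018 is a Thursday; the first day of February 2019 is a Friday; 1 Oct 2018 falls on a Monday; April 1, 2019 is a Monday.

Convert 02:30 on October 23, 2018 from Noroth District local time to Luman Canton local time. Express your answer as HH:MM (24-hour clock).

12:00

1 November 2018 is a Thursday, so the first Sunday is November 4 and the third is November 18.
1 February 2019 is a Friday, so the first Monday is February 4 and the third is February 18.
October 23, 2018 is outside the daylight-saving period (18 November 2018 – 18 February 2019), so Noroth District is on standard time, UTC−08:00.
02:30 Noroth District + 8h = 10:30 UTC.
1 October 2018 is a Monday, so Fridays fall on 5, 12, 19, 26; the last is October 26.
1 April 2019 is a Monday, so the first Monday is April 1 and the third is April 15.
At the standard offset (UTC+01:30), 10:30 UTC + 1h30m = 12:00 Luman Canton standard time.
Daylight saving runs 26 October 2018 – 15 April 2019; the standard-time date in Luman Canton, October 23, 2018, is outside that window, so Luman Canton is on standard time at UTC+01:30.
10:30 UTC + 1h30m = 12:00 Luman Canton.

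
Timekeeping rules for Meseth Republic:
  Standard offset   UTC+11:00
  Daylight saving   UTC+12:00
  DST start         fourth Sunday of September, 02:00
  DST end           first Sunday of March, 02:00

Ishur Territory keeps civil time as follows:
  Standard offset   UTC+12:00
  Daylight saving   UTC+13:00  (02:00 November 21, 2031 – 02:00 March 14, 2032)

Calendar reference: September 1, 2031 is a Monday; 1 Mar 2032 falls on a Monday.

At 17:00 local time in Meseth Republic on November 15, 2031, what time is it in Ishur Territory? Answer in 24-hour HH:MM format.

1 September 2031 is a Monday, so the first Sunday is September 7 and the fourth is September 28.
1 March 2032 is a Monday, so the first Sunday is March 7.
November 15, 2031 falls between 28 September 2031 and 7 March 2032, so daylight saving is in effect and Meseth Republic is at UTC+12:00.
17:00 Meseth Republic − 12h = 05:00 UTC.
At the standard offset (UTC+12:00), 05:00 UTC + 12h = 17:00 Ishur Territory standard time.
Daylight saving runs 21 November 2031 – 14 March 2032; the standard-time date in Ishur Territory, November 15, 2031, is outside that window, so Ishur Territory is on standard time at UTC+12:00.
05:00 UTC + 12h = 17:00 Ishur Territory.

17:00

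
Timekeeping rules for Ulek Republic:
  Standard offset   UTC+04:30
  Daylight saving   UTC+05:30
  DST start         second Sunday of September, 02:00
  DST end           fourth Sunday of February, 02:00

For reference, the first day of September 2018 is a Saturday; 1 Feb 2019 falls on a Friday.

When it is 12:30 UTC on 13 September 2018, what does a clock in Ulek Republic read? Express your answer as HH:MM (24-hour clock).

18:00

1 September 2018 is a Saturday, so the first Sunday is September 2 and the second is September 9.
1 February 2019 is a Friday, so the first Sunday is February 3 and the fourth is February 24.
At the standard offset (UTC+04:30), 12:30 UTC + 4h30m = 17:00 Ulek Republic standard time.
The standard-time date in Ulek Republic, 13 September 2018, falls between 9 September 2018 and 24 February 2019, so daylight saving is in effect and Ulek Republic is at UTC+05:30.
12:30 UTC + 5h30m = 18:00 local.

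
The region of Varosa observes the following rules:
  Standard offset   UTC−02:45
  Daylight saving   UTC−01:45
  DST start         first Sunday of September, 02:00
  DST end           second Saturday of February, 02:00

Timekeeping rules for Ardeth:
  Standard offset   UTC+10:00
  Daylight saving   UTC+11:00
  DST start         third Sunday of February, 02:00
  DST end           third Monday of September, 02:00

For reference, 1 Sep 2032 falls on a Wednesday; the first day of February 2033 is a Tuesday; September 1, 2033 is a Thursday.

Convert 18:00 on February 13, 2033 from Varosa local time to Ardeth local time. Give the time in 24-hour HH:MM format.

1 September 2032 is a Wednesday, so the first Sunday is September 5.
1 February 2033 is a Tuesday, so the first Saturday is February 5 and the second is February 12.
February 13, 2033 does not fall between 5 September 2032 and 12 February 2033, so daylight saving is not in effect and Varosa is at UTC−02:45.
18:00 Varosa + 2h45m = 20:45 UTC.
1 February 2033 is a Tuesday, so the first Sunday is February 6 and the third is February 20.
1 September 2033 is a Thursday, so the first Monday is September 5 and the third is September 19.
At the standard offset (UTC+10:00), 20:45 UTC + 10h = 06:45 Ardeth standard time (rolling into the next day, 14 February 2033).
The standard-time date in Ardeth, February 14, 2033, does not fall between 20 February and 19 September, so daylight saving is not in effect and Ardeth is at UTC+10:00.
20:45 UTC + 10h = 06:45 Ardeth (rolling into the next day, 14 February 2033).

06:45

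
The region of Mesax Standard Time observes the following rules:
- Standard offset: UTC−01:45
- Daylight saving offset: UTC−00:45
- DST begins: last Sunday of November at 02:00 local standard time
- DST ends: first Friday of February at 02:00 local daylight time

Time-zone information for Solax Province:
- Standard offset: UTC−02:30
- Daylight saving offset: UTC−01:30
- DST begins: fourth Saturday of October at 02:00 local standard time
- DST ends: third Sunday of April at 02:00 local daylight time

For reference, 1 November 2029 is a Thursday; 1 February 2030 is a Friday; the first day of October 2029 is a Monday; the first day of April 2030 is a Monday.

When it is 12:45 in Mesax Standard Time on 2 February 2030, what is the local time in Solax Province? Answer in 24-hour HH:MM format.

1 November 2029 is a Thursday, so Sundays fall on 4, 11, 18, 25; the last is November 25.
1 February 2030 is a Friday, so the first Friday is February 1.
Daylight saving runs 25 November 2029 – 1 February 2030; 2 February 2030 is outside that window, so Mesax Standard Time is on standard time at UTC−01:45.
12:45 Mesax Standard Time + 1h45m = 14:30 UTC.
1 October 2029 is a Monday, so the first Saturday is October 6 and the fourth is October 27.
1 April 2030 is a Monday, so the first Sunday is April 7 and the third is April 21.
At the standard offset (UTC−02:30), 14:30 UTC − 2h30m = 12:00 Solax Province standard time.
Daylight saving runs 27 October 2029 – 21 April 2030; the standard-time date in Solax Province, 2 February 2030, is inside that window, so Solax Province is at UTC−01:30.
14:30 UTC − 1h30m = 13:00 Solax Province.

13:00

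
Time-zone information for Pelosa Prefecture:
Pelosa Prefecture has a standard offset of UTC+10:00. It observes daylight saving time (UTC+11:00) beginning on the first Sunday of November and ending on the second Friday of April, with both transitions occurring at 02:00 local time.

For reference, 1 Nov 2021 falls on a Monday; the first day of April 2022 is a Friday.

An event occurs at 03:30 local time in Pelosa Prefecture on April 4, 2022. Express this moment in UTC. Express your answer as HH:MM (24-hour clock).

1 November 2021 is a Monday, so the first Sunday is November 7.
1 April 2022 is a Friday, so the first Friday is April 1 and the second is April 8.
April 4, 2022 lies within the daylight-saving period (7 November 2021 – 8 April 2022), so Pelosa Prefecture is on daylight time, UTC+11:00.
03:30 local − 11h = 16:30 UTC (rolling into the previous day, 3 April 2022).

16:30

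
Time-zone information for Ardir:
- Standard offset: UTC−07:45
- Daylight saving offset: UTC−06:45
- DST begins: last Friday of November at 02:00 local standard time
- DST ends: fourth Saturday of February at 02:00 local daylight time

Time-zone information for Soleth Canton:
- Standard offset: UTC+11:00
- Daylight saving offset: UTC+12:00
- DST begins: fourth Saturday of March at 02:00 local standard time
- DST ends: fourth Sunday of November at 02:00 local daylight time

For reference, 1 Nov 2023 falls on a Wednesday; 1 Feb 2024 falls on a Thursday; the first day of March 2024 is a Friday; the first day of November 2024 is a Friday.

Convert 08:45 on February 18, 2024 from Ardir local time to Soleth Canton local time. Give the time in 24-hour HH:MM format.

1 November 2023 is a Wednesday, so Fridays fall on 3, 10, 17, 24; the last is November 24.
1 February 2024 is a Thursday, so the first Saturday is February 3 and the fourth is February 24.
February 18, 2024 lies within the daylight-saving period (24 November 2023 – 24 February 2024), so Ardir is on daylight time, UTC−06:45.
08:45 Ardir + 6h45m = 15:30 UTC.
1 March 2024 is a Friday, so the first Saturday is March 2 and the fourth is March 23.
1 November 2024 is a Friday, so the first Sunday is November 3 and the fourth is November 24.
At the standard offset (UTC+11:00), 15:30 UTC + 11h = 02:30 Soleth Canton standard time (rolling into the next day, 19 February 2024).
Daylight saving runs 23 March – 24 November; the standard-time date in Soleth Canton, February 19, 2024, is outside that window, so Soleth Canton is on standard time at UTC+11:00.
15:30 UTC + 11h = 02:30 Soleth Canton (rolling into the next day, 19 February 2024).

02:30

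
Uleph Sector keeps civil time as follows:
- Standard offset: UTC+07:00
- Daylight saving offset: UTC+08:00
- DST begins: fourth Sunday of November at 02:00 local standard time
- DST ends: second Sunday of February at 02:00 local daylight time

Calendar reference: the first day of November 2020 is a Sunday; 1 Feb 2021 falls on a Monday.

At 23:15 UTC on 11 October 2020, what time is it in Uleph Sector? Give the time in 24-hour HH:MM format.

06:15

1 November 2020 is a Sunday, so the first Sunday is November 1 and the fourth is November 22.
1 February 2021 is a Monday, so the first Sunday is February 7 and the second is February 14.
At the standard offset (UTC+07:00), 23:15 UTC + 7h = 06:15 Uleph Sector standard time (rolling into the next day, 12 October 2020).
The standard-time date in Uleph Sector, 12 October 2020, is outside the daylight-saving period (22 November 2020 – 14 February 2021), so Uleph Sector is on standard time, UTC+07:00.
23:15 UTC + 7h = 06:15 local (rolling into the next day, 12 October 2020).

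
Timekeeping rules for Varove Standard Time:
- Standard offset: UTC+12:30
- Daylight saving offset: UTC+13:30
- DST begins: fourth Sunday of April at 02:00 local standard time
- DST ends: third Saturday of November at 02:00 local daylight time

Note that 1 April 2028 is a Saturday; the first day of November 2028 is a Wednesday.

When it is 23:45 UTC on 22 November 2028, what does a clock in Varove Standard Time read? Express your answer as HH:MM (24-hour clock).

1 April 2028 is a Saturday, so the first Sunday is April 2 and the fourth is April 23.
1 November 2028 is a Wednesday, so the first Saturday is November 4 and the third is November 18.
At the standard offset (UTC+12:30), 23:45 UTC + 12h30m = 12:15 Varove Standard Time standard time (rolling into the next day, 23 November 2028).
The standard-time date in Varove Standard Time, 23 November 2028, is outside the daylight-saving period (23 April – 18 November), so Varove Standard Time is on standard time, UTC+12:30.
23:45 UTC + 12h30m = 12:15 local (rolling into the next day, 23 November 2028).

12:15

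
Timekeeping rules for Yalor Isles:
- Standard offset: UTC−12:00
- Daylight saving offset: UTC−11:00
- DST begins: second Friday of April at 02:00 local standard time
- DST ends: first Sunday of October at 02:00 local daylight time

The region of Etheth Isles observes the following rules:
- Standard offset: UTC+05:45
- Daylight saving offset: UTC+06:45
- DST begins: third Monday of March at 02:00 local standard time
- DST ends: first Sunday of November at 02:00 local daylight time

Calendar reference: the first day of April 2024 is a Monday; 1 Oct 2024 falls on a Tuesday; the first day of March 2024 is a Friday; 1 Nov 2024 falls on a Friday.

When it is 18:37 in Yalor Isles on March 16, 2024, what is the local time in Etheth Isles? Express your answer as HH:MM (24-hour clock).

12:22

1 April 2024 is a Monday, so the first Friday is April 5 and the second is April 12.
1 October 2024 is a Tuesday, so the first Sunday is October 6.
March 16, 2024 is outside the daylight-saving period (12 April – 6 October), so Yalor Isles is on standard time, UTC−12:00.
18:37 Yalor Isles + 12h = 06:37 UTC (rolling into the next day, 17 March 2024).
1 March 2024 is a Friday, so the first Monday is March 4 and the third is March 18.
1 November 2024 is a Friday, so the first Sunday is November 3.
At the standard offset (UTC+05:45), 06:37 UTC + 5h45m = 12:22 Etheth Isles standard time.
The standard-time date in Etheth Isles, March 17, 2024, is outside the daylight-saving period (18 March – 3 November), so Etheth Isles is on standard time, UTC+05:45.
06:37 UTC + 5h45m = 12:22 Etheth Isles.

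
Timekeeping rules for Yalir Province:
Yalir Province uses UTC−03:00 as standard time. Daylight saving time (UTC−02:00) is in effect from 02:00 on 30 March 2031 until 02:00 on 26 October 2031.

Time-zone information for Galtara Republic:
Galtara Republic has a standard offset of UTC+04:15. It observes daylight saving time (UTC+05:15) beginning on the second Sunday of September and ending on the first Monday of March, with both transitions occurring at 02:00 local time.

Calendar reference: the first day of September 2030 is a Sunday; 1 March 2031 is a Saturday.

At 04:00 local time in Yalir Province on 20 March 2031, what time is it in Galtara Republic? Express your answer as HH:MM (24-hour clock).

11:15

20 March 2031 is outside the daylight-saving period (30 March – 26 October), so Yalir Province is on standard time, UTC−03:00.
04:00 Yalir Province + 3h = 07:00 UTC.
1 September 2030 is a Sunday, so the first Sunday is September 1 and the second is September 8.
1 March 2031 is a Saturday, so the first Monday is March 3.
At the standard offset (UTC+04:15), 07:00 UTC + 4h15m = 11:15 Galtara Republic standard time.
The standard-time date in Galtara Republic, 20 March 2031, does not fall between 8 September 2030 and 3 March 2031, so daylight saving is not in effect and Galtara Republic is at UTC+04:15.
07:00 UTC + 4h15m = 11:15 Galtara Republic.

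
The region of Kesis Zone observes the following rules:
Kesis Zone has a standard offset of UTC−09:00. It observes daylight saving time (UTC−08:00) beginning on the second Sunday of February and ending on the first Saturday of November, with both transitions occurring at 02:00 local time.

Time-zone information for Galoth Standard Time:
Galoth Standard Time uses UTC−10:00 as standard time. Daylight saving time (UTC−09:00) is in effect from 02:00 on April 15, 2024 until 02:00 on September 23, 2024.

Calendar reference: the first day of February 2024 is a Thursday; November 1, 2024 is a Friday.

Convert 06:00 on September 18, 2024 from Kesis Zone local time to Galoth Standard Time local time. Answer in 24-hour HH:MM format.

05:00

1 February 2024 is a Thursday, so the first Sunday is February 4 and the second is February 11.
1 November 2024 is a Friday, so the first Saturday is November 2.
September 18, 2024 lies within the daylight-saving period (11 February – 2 November), so Kesis Zone is on daylight time, UTC−08:00.
06:00 Kesis Zone + 8h = 14:00 UTC.
At the standard offset (UTC−10:00), 14:00 UTC − 10h = 04:00 Galoth Standard Time standard time.
The standard-time date in Galoth Standard Time, September 18, 2024, lies within the daylight-saving period (15 April – 23 September), so Galoth Standard Time is on daylight time, UTC−09:00.
14:00 UTC − 9h = 05:00 Galoth Standard Time.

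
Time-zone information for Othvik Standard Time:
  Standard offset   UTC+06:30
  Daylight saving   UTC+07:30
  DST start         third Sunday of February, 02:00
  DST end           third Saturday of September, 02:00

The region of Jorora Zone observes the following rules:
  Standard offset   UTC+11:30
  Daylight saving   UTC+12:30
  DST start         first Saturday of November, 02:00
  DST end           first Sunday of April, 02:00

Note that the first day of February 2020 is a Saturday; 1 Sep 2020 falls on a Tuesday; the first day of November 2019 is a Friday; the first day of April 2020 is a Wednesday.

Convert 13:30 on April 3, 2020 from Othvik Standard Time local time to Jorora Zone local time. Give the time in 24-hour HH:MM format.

1 February 2020 is a Saturday, so the first Sunday is February 2 and the third is February 16.
1 September 2020 is a Tuesday, so the first Saturday is September 5 and the third is September 19.
April 3, 2020 lies within the daylight-saving period (16 February – 19 September), so Othvik Standard Time is on daylight time, UTC+07:30.
13:30 Othvik Standard Time − 7h30m = 06:00 UTC.
1 November 2019 is a Friday, so the first Saturday is November 2.
1 April 2020 is a Wednesday, so the first Sunday is April 5.
At the standard offset (UTC+11:30), 06:00 UTC + 11h30m = 17:30 Jorora Zone standard time.
The standard-time date in Jorora Zone, April 3, 2020, lies within the daylight-saving period (2 November 2019 – 5 April 2020), so Jorora Zone is on daylight time, UTC+12:30.
06:00 UTC + 12h30m = 18:30 Jorora Zone.

18:30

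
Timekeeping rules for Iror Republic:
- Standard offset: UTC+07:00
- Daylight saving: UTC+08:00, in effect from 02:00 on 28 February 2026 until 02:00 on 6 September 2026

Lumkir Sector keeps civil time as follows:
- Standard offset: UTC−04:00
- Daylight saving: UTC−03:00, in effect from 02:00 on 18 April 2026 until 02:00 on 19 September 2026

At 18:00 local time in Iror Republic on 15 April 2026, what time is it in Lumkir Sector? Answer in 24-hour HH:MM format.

Daylight saving runs 28 February – 6 September; 15 April 2026 is inside that window, so Iror Republic is at UTC+08:00.
18:00 Iror Republic − 8h = 10:00 UTC.
At the standard offset (UTC−04:00), 10:00 UTC − 4h = 06:00 Lumkir Sector standard time.
The standard-time date in Lumkir Sector, 15 April 2026, is outside the daylight-saving period (18 April – 19 September), so Lumkir Sector is on standard time, UTC−04:00.
10:00 UTC − 4h = 06:00 Lumkir Sector.

06:00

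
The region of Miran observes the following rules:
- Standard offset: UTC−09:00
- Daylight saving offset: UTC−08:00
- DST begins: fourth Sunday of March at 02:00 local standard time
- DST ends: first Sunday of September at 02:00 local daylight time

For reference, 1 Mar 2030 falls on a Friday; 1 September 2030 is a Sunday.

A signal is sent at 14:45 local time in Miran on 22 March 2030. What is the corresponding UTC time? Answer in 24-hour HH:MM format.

1 March 2030 is a Friday, so the first Sunday is March 3 and the fourth is March 24.
1 September 2030 is a Sunday, so the first Sunday is September 1.
Daylight saving runs 24 March – 1 September; 22 March 2030 is outside that window, so Miran is on standard time at UTC−09:00.
14:45 local + 9h = 23:45 UTC.

23:45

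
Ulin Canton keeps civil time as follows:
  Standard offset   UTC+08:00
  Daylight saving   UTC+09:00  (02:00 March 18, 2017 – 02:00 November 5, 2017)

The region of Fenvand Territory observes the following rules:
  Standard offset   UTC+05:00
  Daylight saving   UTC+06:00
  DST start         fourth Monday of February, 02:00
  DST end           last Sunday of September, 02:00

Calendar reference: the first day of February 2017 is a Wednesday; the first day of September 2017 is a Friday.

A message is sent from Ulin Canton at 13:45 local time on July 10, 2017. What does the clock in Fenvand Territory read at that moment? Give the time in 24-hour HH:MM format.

July 10, 2017 falls between 18 March and 5 November, so daylight saving is in effect and Ulin Canton is at UTC+09:00.
13:45 Ulin Canton − 9h = 04:45 UTC.
1 February 2017 is a Wednesday, so the first Monday is February 6 and the fourth is February 27.
1 September 2017 is a Friday, so Sundays fall on 3, 10, 17, 24; the last is September 24.
At the standard offset (UTC+05:00), 04:45 UTC + 5h = 09:45 Fenvand Territory standard time.
The standard-time date in Fenvand Territory, July 10, 2017, lies within the daylight-saving period (27 February – 24 September), so Fenvand Territory is on daylight time, UTC+06:00.
04:45 UTC + 6h = 10:45 Fenvand Territory.

10:45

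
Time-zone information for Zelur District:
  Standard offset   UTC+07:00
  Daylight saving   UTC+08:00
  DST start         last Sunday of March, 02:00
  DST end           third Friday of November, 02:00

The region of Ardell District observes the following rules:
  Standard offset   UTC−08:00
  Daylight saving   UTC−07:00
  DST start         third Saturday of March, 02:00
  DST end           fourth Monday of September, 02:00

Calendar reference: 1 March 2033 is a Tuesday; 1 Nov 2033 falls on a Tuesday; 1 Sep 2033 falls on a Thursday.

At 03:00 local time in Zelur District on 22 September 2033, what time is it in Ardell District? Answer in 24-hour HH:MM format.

12:00

1 March 2033 is a Tuesday, so Sundays fall on 6, 13, 20, 27; the last is March 27.
1 November 2033 is a Tuesday, so the first Friday is November 4 and the third is November 18.
Daylight saving runs 27 March – 18 November; 22 September 2033 is inside that window, so Zelur District is at UTC+08:00.
03:00 Zelur District − 8h = 19:00 UTC (rolling into the previous day, 21 September 2033).
1 March 2033 is a Tuesday, so the first Saturday is March 5 and the third is March 19.
1 September 2033 is a Thursday, so the first Monday is September 5 and the fourth is September 26.
At the standard offset (UTC−08:00), 19:00 UTC − 8h = 11:00 Ardell District standard time.
The standard-time date in Ardell District, 21 September 2033, lies within the daylight-saving period (19 March – 26 September), so Ardell District is on daylight time, UTC−07:00.
19:00 UTC − 7h = 12:00 Ardell District.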